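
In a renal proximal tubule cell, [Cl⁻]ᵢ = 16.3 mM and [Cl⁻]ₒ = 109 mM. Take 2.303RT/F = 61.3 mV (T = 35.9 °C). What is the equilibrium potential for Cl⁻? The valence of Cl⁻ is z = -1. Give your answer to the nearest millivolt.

E = (61.3/z) · log₁₀([Cl⁻]_out/[Cl⁻]_in) with z = -1.
For an anion, dividing by z = -1 reverses the sign.
= (61.3/-1) · log₁₀(109/16.3) = -61.30 · log₁₀(6.687)
= -61.30 · (0.8252) = -50.59 mV

-51 mV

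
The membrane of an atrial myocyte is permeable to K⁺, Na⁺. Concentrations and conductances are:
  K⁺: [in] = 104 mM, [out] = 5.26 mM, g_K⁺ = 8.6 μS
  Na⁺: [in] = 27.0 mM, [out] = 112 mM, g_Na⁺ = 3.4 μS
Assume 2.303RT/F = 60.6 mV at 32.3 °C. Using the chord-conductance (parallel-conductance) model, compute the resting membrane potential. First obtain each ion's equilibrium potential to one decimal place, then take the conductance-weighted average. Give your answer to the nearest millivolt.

E_K⁺ = (60.6/1)·log₁₀(5.26/104) = -78.5 mV
E_Na⁺ = (60.6/1)·log₁₀(112/27.0) = 37.4 mV
Vm = (Σ gᵢEᵢ)/(Σ gᵢ) = (8.6·-78.5 + 3.4·37.4) / (8.6 + 3.4)
= -547.94 / 12 = -45.66 mV

-46 mV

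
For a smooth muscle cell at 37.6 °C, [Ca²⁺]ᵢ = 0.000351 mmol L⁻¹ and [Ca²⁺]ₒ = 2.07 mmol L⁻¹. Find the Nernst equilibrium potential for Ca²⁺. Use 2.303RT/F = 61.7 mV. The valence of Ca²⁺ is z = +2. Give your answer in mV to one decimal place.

116.3 mV

E = (61.7/z) · log₁₀([Ca²⁺]_out/[Ca²⁺]_in) with z = +2.
= (61.7/2) · log₁₀(2.07/0.000351) = 30.85 · log₁₀(5897)
= 30.85 · (3.7707) = 116.32 mV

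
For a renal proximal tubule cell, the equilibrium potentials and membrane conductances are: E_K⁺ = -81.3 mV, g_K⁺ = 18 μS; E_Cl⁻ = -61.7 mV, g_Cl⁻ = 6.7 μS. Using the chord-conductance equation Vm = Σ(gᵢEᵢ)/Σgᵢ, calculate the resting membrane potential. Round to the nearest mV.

Σ gᵢEᵢ = 18·(-81.3) + 6.7·(-61.7) = -1876.79
Σ gᵢ = 18 + 6.7 = 24.7
Vm = -1876.79 / 24.7 = -75.98 mV

-76 mV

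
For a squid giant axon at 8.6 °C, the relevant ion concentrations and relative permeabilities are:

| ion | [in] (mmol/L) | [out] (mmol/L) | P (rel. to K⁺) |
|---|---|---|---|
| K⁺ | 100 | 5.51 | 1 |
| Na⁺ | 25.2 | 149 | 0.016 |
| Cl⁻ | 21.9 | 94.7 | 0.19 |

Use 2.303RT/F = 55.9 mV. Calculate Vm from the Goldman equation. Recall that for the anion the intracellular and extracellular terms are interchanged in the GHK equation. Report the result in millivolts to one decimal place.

Vm = 55.9 · log₁₀[(Σ P·[cation]ₒ + Σ P·[anion]ᵢ) / (Σ P·[cation]ᵢ + Σ P·[anion]ₒ)]
Numerator = 1×5.51 + 0.016×149 + 0.19×21.9 = 12.05
Denominator = 1×100 + 0.016×25.2 + 0.19×94.7 = 118.4
Vm = 55.9 · log₁₀(0.10182) = 55.9 × (-0.9922) = -55.46 mV

-55.5 mV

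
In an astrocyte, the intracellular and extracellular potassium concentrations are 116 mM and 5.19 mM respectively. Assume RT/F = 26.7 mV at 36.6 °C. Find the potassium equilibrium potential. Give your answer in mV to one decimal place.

-83.0 mV

E = (26.7/z) · ln([K⁺]_out/[K⁺]_in) with z = +1.
= (26.7/1) · ln(5.19/116) = 26.70 · ln(0.04474)
= 26.70 · (-3.1069) = -82.95 mV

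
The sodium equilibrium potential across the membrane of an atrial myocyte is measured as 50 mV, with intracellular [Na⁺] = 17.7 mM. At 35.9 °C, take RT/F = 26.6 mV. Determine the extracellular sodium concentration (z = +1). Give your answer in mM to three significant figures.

116 mM

Nernst: E = (26.6/1) · ln([out]/[in]), so ln([out]/[in]) = 50.0 × 1 / 26.6 = 1.8797.
[out]/[in] = e^(1.8797) = 6.552.
[out] = 6.552 × 17.7 = 116 mM.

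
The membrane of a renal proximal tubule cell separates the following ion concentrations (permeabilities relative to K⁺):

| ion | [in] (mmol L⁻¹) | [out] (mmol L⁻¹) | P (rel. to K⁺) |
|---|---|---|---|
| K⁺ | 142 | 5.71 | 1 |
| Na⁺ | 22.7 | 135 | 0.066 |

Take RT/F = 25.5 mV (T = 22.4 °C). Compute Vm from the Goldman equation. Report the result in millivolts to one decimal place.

-58.2 mV

Vm = 25.5 · ln[(Σ P·[cation]ₒ + Σ P·[anion]ᵢ) / (Σ P·[cation]ᵢ + Σ P·[anion]ₒ)]
Numerator = 1×5.71 + 0.066×135 = 14.62
Denominator = 1×142 + 0.066×22.7 = 143.5
Vm = 25.5 · ln(0.10188) = 25.5 × (-2.2839) = -58.24 mV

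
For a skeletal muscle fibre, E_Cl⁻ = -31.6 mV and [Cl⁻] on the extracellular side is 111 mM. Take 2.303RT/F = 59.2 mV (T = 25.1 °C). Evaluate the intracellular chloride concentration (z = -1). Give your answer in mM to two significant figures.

Nernst: E = (59.2/-1) · log₁₀([out]/[in]), so log₁₀([out]/[in]) = -31.6 × -1 / 59.2 = 0.5338.
[out]/[in] = 10^(0.5338) = 3.418.
[in] = 111 / 3.418 = 32.47 mM.

32 mM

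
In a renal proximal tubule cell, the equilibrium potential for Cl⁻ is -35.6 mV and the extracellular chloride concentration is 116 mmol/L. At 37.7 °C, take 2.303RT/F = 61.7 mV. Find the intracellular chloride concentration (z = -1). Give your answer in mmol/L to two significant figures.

31 mmol/L

Nernst: E = (61.7/-1) · log₁₀([out]/[in]), so log₁₀([out]/[in]) = -35.6 × -1 / 61.7 = 0.5770.
[out]/[in] = 10^(0.5770) = 3.776.
[in] = 116 / 3.776 = 30.72 mmol/L.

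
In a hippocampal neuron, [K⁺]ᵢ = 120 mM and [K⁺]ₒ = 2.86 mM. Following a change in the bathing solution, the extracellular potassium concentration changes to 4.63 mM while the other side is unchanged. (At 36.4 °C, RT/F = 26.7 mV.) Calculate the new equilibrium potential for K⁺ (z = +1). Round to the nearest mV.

-87 mV

After the shift: [K⁺]_out = 4.63, [K⁺]_in = 120 mM.
E_new = (26.7/1)·ln(4.63/120) = 26.70 · (-3.2549) = -86.91 mV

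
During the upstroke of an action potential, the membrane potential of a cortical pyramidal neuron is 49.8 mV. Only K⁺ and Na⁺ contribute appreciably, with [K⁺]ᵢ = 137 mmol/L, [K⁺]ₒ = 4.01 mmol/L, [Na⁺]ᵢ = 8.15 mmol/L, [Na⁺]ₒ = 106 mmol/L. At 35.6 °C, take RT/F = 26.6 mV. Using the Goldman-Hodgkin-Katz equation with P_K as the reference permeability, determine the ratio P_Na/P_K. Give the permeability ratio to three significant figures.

16.7

Let α = P_Na/P_K. GHK: Vm = 26.6·ln[(Kₒ + α·Naₒ)/(Kᵢ + α·Naᵢ)].
e^(Vm/26.6) = e^(49.8/26.6) = 6.5025
So 6.5025·(Kᵢ + α·Naᵢ) = Kₒ + α·Naₒ → α = (6.5025·137.0 − 4.01) / (106.0 − 6.5025·8.15)
α = (890.8 − 4.01) / (106.0 − 53) = 886.8/53 = 16.73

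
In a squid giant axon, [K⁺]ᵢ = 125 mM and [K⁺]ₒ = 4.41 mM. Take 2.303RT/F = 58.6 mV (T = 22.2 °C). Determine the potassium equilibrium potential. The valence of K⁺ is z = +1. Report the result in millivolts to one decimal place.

E = (58.6/z) · log₁₀([K⁺]_out/[K⁺]_in) with z = +1.
= (58.6/1) · log₁₀(4.41/125) = 58.60 · log₁₀(0.03528)
= 58.60 · (-1.4525) = -85.11 mV

-85.1 mV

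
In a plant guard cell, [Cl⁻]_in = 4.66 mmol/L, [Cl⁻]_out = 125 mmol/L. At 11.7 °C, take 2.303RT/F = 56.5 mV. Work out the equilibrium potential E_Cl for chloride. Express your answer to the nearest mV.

-81 mV

E = (56.5/z) · log₁₀([Cl⁻]_out/[Cl⁻]_in) with z = -1.
For an anion, dividing by z = -1 reverses the sign.
= (56.5/-1) · log₁₀(125/4.66) = -56.50 · log₁₀(26.82)
= -56.50 · (1.4285) = -80.71 mV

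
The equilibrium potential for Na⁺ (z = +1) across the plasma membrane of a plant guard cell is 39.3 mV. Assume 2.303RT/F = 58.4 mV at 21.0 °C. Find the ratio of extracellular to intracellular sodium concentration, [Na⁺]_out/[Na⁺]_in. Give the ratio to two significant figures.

log₁₀([out]/[in]) = E·z/(58.4) = 39.3 × 1 / 58.4 = 0.6729
[out]/[in] = 10^(0.6729) = 4.709

4.7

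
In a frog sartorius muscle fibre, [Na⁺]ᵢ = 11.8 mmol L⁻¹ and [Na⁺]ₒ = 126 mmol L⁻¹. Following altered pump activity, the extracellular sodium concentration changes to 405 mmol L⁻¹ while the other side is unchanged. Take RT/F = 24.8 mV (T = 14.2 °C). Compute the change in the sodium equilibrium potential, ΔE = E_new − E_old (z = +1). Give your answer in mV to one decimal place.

E_old = (24.8/1)·ln(126/11.8) = 58.73 mV
E_new = (24.8/1)·ln(405/11.8) = 87.69 mV
ΔE = 87.69 − (58.73) = 28.96 mV

29.0 mV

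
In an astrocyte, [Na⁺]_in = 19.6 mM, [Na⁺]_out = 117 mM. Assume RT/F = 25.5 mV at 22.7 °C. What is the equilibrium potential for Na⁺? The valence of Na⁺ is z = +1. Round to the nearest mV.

E = (25.5/z) · ln([Na⁺]_out/[Na⁺]_in) with z = +1.
= (25.5/1) · ln(117/19.6) = 25.50 · ln(5.969)
= 25.50 · (1.7866) = 45.56 mV

46 mV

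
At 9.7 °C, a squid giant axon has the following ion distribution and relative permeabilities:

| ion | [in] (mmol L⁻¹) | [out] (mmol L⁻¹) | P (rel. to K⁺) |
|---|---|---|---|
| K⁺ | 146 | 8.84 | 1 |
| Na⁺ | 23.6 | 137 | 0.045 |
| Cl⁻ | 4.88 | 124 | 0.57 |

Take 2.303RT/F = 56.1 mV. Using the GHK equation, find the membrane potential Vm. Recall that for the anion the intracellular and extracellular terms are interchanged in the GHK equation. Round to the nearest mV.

-61 mV

Vm = 56.1 · log₁₀[(Σ P·[cation]ₒ + Σ P·[anion]ᵢ) / (Σ P·[cation]ᵢ + Σ P·[anion]ₒ)]
Numerator = 1×8.84 + 0.045×137 + 0.57×4.88 = 17.79
Denominator = 1×146 + 0.045×23.6 + 0.57×124 = 217.7
Vm = 56.1 · log₁₀(0.081687) = 56.1 × (-1.0878) = -61.03 mV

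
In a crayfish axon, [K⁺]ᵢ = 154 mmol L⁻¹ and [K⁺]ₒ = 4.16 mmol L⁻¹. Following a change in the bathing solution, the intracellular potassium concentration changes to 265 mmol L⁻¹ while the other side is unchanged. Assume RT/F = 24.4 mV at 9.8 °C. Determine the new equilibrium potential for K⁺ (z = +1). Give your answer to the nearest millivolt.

After the shift: [K⁺]_out = 4.16, [K⁺]_in = 265 mmol L⁻¹.
E_new = (24.4/1)·ln(4.16/265) = 24.40 · (-4.1542) = -101.36 mV

-101 mV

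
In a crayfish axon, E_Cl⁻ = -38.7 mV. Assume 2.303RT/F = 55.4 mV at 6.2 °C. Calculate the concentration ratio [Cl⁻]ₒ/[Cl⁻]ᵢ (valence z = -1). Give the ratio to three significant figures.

log₁₀([out]/[in]) = E·z/(55.4) = -38.7 × -1 / 55.4 = 0.6986
[out]/[in] = 10^(0.6986) = 4.995

5.00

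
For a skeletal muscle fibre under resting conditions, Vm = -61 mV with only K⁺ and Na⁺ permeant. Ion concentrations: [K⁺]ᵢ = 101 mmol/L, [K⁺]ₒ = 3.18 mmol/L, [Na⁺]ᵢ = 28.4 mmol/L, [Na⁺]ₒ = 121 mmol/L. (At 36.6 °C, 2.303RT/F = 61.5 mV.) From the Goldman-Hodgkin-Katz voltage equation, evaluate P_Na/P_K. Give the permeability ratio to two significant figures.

Let α = P_Na/P_K. GHK: Vm = 61.5·log₁₀[(Kₒ + α·Naₒ)/(Kᵢ + α·Naᵢ)].
10^(Vm/61.5) = 10^(-61.0/61.5) = 0.10189
So 0.10189·(Kᵢ + α·Naᵢ) = Kₒ + α·Naₒ → α = (0.10189·101.0 − 3.18) / (121.0 − 0.10189·28.4)
α = (10.29 − 3.18) / (121.0 − 2.894) = 7.111/118.1 = 0.06021

0.060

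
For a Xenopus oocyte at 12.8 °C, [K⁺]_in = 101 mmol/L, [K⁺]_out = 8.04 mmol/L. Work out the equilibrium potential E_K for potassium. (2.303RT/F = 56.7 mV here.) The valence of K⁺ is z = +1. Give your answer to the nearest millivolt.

-62 mV

E = (56.7/z) · log₁₀([K⁺]_out/[K⁺]_in) with z = +1.
= (56.7/1) · log₁₀(8.04/101) = 56.70 · log₁₀(0.0796)
= 56.70 · (-1.0991) = -62.32 mV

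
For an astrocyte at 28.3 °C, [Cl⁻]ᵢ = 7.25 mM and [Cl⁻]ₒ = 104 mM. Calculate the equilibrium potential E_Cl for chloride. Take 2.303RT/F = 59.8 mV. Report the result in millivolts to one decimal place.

-69.2 mV

E = (59.8/z) · log₁₀([Cl⁻]_out/[Cl⁻]_in) with z = -1.
For an anion, dividing by z = -1 reverses the sign.
= (59.8/-1) · log₁₀(104/7.25) = -59.80 · log₁₀(14.34)
= -59.80 · (1.1567) = -69.17 mV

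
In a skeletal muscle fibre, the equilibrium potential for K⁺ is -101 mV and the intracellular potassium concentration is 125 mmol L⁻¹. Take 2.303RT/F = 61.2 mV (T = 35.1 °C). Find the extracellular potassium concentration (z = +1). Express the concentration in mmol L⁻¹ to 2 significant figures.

2.8 mmol L⁻¹

Nernst: E = (61.2/1) · log₁₀([out]/[in]), so log₁₀([out]/[in]) = -101.0 × 1 / 61.2 = -1.6503.
[out]/[in] = 10^(-1.6503) = 0.02237.
[out] = 0.02237 × 125 = 2.796 mmol L⁻¹.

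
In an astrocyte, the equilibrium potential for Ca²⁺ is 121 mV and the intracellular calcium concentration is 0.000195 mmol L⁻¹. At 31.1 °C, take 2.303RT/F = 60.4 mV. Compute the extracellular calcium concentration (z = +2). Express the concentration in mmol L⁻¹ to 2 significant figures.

Nernst: E = (60.4/2) · log₁₀([out]/[in]), so log₁₀([out]/[in]) = 121.0 × 2 / 60.4 = 4.0066.
[out]/[in] = 10^(4.0066) = 1.015e+04.
[out] = 1.015e+04 × 0.000195 = 1.98 mmol L⁻¹.

2.0 mmol L⁻¹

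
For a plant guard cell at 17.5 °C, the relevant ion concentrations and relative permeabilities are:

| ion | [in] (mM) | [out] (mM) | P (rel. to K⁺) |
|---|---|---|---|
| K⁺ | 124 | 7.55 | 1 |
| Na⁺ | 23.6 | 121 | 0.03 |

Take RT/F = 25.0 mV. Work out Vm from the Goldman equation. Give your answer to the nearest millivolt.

Vm = 25.0 · ln[(Σ P·[cation]ₒ + Σ P·[anion]ᵢ) / (Σ P·[cation]ᵢ + Σ P·[anion]ₒ)]
Numerator = 1×7.55 + 0.03×121 = 11.18
Denominator = 1×124 + 0.03×23.6 = 124.7
Vm = 25.0 · ln(0.089649) = 25.0 × (-2.4118) = -60.30 mV

-60 mV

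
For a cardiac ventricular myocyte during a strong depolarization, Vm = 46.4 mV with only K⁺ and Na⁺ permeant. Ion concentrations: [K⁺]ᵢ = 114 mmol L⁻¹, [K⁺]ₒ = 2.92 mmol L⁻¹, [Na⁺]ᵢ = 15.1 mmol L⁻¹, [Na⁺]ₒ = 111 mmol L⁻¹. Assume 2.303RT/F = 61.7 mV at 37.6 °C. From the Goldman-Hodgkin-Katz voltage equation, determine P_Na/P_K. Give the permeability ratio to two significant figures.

Let α = P_Na/P_K. GHK: Vm = 61.7·log₁₀[(Kₒ + α·Naₒ)/(Kᵢ + α·Naᵢ)].
10^(Vm/61.7) = 10^(46.4/61.7) = 5.6497
So 5.6497·(Kᵢ + α·Naᵢ) = Kₒ + α·Naₒ → α = (5.6497·114.0 − 2.92) / (111.0 − 5.6497·15.1)
α = (644.1 − 2.92) / (111.0 − 85.31) = 641.1/25.69 = 24.96

25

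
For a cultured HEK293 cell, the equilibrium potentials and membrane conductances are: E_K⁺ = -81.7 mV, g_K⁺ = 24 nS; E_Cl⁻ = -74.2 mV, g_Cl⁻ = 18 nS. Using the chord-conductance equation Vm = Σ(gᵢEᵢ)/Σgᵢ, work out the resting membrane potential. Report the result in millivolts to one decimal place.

-78.5 mV

Σ gᵢEᵢ = 24·(-81.7) + 18·(-74.2) = -3296.40
Σ gᵢ = 24 + 18 = 42
Vm = -3296.40 / 42 = -78.49 mV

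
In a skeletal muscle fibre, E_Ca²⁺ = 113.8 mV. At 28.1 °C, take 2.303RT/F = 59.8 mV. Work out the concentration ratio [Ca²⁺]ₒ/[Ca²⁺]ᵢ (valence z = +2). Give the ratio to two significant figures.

log₁₀([out]/[in]) = E·z/(59.8) = 113.8 × 2 / 59.8 = 3.8060
[out]/[in] = 10^(3.8060) = 6398

6400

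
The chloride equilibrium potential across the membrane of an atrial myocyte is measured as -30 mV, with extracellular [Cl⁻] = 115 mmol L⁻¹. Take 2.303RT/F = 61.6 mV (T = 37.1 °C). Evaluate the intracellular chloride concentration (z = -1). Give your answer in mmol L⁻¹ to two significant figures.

Nernst: E = (61.6/-1) · log₁₀([out]/[in]), so log₁₀([out]/[in]) = -30.0 × -1 / 61.6 = 0.4870.
[out]/[in] = 10^(0.4870) = 3.069.
[in] = 115 / 3.069 = 37.47 mmol L⁻¹.

37 mmol L⁻¹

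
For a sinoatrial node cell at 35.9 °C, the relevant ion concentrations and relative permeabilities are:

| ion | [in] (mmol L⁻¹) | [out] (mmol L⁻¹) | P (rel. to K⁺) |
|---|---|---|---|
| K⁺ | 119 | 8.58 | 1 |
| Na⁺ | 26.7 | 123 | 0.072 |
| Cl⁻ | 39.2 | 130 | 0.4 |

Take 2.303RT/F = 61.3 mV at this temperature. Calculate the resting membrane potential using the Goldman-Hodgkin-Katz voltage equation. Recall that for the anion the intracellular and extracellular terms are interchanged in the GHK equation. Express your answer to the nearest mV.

Vm = 61.3 · log₁₀[(Σ P·[cation]ₒ + Σ P·[anion]ᵢ) / (Σ P·[cation]ᵢ + Σ P·[anion]ₒ)]
Numerator = 1×8.58 + 0.072×123 + 0.4×39.2 = 33.12
Denominator = 1×119 + 0.072×26.7 + 0.4×130 = 172.9
Vm = 61.3 · log₁₀(0.19151) = 61.3 × (-0.7178) = -44.00 mV

-44 mV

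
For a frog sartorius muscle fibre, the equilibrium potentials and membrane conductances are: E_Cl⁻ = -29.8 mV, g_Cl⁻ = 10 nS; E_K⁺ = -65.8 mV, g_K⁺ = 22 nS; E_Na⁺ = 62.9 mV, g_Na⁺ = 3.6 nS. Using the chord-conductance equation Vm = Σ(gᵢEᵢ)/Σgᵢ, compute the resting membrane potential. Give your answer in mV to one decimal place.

-42.7 mV

Σ gᵢEᵢ = 10·(-29.8) + 22·(-65.8) + 3.6·(62.9) = -1519.16
Σ gᵢ = 10 + 22 + 3.6 = 35.6
Vm = -1519.16 / 35.6 = -42.67 mV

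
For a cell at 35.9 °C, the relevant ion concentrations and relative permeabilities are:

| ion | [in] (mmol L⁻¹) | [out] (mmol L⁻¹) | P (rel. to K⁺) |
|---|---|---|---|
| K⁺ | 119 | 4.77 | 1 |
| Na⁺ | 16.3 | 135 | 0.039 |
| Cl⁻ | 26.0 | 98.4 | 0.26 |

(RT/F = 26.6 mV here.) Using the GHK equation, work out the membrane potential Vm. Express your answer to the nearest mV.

Vm = 26.6 · ln[(Σ P·[cation]ₒ + Σ P·[anion]ᵢ) / (Σ P·[cation]ᵢ + Σ P·[anion]ₒ)]
Numerator = 1×4.77 + 0.039×135 + 0.26×26.0 = 16.8
Denominator = 1×119 + 0.039×16.3 + 0.26×98.4 = 145.2
Vm = 26.6 · ln(0.11565) = 26.6 × (-2.1572) = -57.38 mV

-57 mV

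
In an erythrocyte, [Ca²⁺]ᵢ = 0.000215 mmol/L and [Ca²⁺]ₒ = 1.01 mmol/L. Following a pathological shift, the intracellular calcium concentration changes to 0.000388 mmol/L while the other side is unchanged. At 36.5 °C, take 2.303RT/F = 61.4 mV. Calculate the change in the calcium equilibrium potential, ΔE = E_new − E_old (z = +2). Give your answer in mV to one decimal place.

-7.9 mV

E_old = (61.4/2)·log₁₀(1.01/0.000215) = 112.73 mV
E_new = (61.4/2)·log₁₀(1.01/0.000388) = 104.86 mV
ΔE = 104.86 − (112.73) = -7.87 mV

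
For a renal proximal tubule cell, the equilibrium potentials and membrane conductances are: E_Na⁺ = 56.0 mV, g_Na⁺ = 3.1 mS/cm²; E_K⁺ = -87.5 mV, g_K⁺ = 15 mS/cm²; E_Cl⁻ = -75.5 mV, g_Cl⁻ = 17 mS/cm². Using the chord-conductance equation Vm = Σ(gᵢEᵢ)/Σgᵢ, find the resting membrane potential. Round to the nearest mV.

Σ gᵢEᵢ = 3.1·(56.0) + 15·(-87.5) + 17·(-75.5) = -2422.40
Σ gᵢ = 3.1 + 15 + 17 = 35.1
Vm = -2422.40 / 35.1 = -69.01 mV

-69 mV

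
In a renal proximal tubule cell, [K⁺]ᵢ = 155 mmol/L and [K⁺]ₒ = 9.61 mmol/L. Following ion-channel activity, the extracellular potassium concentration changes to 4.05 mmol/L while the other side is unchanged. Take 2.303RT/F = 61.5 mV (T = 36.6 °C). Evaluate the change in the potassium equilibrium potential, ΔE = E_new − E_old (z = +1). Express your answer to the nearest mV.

E_old = (61.5/1)·log₁₀(9.61/155) = -74.27 mV
E_new = (61.5/1)·log₁₀(4.05/155) = -97.35 mV
ΔE = -97.35 − (-74.27) = -23.08 mV

-23 mV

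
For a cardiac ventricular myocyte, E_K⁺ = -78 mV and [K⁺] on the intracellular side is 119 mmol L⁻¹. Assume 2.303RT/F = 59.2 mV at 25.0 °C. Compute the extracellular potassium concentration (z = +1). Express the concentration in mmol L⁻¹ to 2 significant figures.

5.7 mmol L⁻¹

Nernst: E = (59.2/1) · log₁₀([out]/[in]), so log₁₀([out]/[in]) = -78.0 × 1 / 59.2 = -1.3176.
[out]/[in] = 10^(-1.3176) = 0.04813.
[out] = 0.04813 × 119 = 5.728 mmol L⁻¹.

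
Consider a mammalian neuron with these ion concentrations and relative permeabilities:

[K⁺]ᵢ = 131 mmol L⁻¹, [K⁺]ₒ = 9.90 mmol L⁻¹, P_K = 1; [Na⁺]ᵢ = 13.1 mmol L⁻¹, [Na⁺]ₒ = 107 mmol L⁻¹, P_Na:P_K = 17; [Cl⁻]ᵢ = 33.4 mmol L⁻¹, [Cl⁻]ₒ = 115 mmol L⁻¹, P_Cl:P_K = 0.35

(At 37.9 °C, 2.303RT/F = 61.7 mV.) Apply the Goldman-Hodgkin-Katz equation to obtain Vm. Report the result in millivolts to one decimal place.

41.3 mV

Vm = 61.7 · log₁₀[(Σ P·[cation]ₒ + Σ P·[anion]ᵢ) / (Σ P·[cation]ᵢ + Σ P·[anion]ₒ)]
Numerator = 1×9.90 + 17×107 + 0.35×33.4 = 1841
Denominator = 1×131 + 17×13.1 + 0.35×115 = 393.9
Vm = 61.7 · log₁₀(4.6721) = 61.7 × (0.6695) = 41.31 mV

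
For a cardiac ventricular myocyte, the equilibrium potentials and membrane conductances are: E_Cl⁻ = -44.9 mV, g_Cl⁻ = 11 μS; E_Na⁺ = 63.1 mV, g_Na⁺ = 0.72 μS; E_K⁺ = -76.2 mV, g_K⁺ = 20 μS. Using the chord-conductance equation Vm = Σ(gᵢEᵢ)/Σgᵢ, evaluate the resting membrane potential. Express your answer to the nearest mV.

-62 mV

Σ gᵢEᵢ = 11·(-44.9) + 0.72·(63.1) + 20·(-76.2) = -1972.47
Σ gᵢ = 11 + 0.72 + 20 = 31.72
Vm = -1972.47 / 31.72 = -62.18 mV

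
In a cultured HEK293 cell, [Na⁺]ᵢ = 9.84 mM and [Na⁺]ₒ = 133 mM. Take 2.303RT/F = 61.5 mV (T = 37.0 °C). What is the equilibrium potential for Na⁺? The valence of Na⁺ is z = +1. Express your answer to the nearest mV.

E = (61.5/z) · log₁₀([Na⁺]_out/[Na⁺]_in) with z = +1.
= (61.5/1) · log₁₀(133/9.84) = 61.50 · log₁₀(13.52)
= 61.50 · (1.1309) = 69.55 mV

70 mV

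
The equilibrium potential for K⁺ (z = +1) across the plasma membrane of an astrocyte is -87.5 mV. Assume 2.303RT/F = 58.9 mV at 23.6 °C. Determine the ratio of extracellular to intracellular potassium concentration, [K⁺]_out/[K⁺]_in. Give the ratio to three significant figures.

log₁₀([out]/[in]) = E·z/(58.9) = -87.5 × 1 / 58.9 = -1.4856
[out]/[in] = 10^(-1.4856) = 0.03269

0.0327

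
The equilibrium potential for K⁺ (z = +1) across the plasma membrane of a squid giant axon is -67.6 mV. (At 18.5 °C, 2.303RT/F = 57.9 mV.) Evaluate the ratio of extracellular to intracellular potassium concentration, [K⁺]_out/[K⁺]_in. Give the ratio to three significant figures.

log₁₀([out]/[in]) = E·z/(57.9) = -67.6 × 1 / 57.9 = -1.1675
[out]/[in] = 10^(-1.1675) = 0.06799

0.0680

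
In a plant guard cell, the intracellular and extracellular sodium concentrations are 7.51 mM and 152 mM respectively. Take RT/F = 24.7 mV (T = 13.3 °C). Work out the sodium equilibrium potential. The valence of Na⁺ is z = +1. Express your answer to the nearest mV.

74 mV

E = (24.7/z) · ln([Na⁺]_out/[Na⁺]_in) with z = +1.
= (24.7/1) · ln(152/7.51) = 24.70 · ln(20.24)
= 24.70 · (3.0076) = 74.29 mV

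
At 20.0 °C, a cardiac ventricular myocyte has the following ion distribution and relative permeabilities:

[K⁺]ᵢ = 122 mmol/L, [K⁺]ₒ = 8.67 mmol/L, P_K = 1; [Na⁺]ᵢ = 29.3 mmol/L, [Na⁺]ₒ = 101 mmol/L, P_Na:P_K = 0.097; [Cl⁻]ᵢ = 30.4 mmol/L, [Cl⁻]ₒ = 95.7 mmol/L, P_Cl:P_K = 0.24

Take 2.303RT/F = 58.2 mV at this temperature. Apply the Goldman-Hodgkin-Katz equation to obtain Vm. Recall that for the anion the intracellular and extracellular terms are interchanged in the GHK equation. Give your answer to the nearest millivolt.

Vm = 58.2 · log₁₀[(Σ P·[cation]ₒ + Σ P·[anion]ᵢ) / (Σ P·[cation]ᵢ + Σ P·[anion]ₒ)]
Numerator = 1×8.67 + 0.097×101 + 0.24×30.4 = 25.76
Denominator = 1×122 + 0.097×29.3 + 0.24×95.7 = 147.8
Vm = 58.2 · log₁₀(0.1743) = 58.2 × (-0.7587) = -44.16 mV

-44 mV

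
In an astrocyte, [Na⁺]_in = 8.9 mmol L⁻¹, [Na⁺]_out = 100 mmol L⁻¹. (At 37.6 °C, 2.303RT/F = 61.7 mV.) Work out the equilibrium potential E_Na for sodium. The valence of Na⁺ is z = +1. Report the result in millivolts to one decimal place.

64.8 mV

E = (61.7/z) · log₁₀([Na⁺]_out/[Na⁺]_in) with z = +1.
= (61.7/1) · log₁₀(100/8.9) = 61.70 · log₁₀(11.24)
= 61.70 · (1.0506) = 64.82 mV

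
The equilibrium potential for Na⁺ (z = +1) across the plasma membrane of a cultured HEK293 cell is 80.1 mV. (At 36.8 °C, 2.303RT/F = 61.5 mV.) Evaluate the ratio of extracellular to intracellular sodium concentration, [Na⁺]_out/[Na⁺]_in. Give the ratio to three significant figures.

log₁₀([out]/[in]) = E·z/(61.5) = 80.1 × 1 / 61.5 = 1.3024
[out]/[in] = 10^(1.3024) = 20.06

20.1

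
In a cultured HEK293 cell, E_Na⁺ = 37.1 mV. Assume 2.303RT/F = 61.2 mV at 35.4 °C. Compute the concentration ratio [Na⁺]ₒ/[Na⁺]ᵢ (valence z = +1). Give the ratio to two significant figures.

4.0

log₁₀([out]/[in]) = E·z/(61.2) = 37.1 × 1 / 61.2 = 0.6062
[out]/[in] = 10^(0.6062) = 4.038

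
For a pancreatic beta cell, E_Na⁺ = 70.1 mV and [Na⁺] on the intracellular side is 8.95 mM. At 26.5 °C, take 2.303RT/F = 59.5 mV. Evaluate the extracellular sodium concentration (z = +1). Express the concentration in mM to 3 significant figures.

Nernst: E = (59.5/1) · log₁₀([out]/[in]), so log₁₀([out]/[in]) = 70.1 × 1 / 59.5 = 1.1782.
[out]/[in] = 10^(1.1782) = 15.07.
[out] = 15.07 × 8.95 = 134.9 mM.

135 mM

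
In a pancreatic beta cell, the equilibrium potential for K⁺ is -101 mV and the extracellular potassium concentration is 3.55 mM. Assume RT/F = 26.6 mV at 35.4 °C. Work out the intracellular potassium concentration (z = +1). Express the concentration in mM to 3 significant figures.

Nernst: E = (26.6/1) · ln([out]/[in]), so ln([out]/[in]) = -101.0 × 1 / 26.6 = -3.7970.
[out]/[in] = e^(-3.7970) = 0.02244.
[in] = 3.55 / 0.02244 = 158.2 mM.

158 mM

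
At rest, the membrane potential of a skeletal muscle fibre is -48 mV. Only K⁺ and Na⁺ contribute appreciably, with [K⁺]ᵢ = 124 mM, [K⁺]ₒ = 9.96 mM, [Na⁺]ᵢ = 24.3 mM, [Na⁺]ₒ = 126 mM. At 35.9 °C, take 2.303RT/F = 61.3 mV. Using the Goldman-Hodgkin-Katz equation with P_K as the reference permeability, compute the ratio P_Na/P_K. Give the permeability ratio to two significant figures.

0.086

Let α = P_Na/P_K. GHK: Vm = 61.3·log₁₀[(Kₒ + α·Naₒ)/(Kᵢ + α·Naᵢ)].
10^(Vm/61.3) = 10^(-48.0/61.3) = 0.1648
So 0.1648·(Kᵢ + α·Naᵢ) = Kₒ + α·Naₒ → α = (0.1648·124.0 − 9.96) / (126.0 − 0.1648·24.3)
α = (20.44 − 9.96) / (126.0 − 4.005) = 10.48/122 = 0.08587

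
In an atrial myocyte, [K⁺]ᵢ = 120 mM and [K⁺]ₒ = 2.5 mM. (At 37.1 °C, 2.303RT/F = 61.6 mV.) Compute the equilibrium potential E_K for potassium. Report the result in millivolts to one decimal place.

-103.6 mV

E = (61.6/z) · log₁₀([K⁺]_out/[K⁺]_in) with z = +1.
= (61.6/1) · log₁₀(2.5/120) = 61.60 · log₁₀(0.02083)
= 61.60 · (-1.6812) = -103.56 mV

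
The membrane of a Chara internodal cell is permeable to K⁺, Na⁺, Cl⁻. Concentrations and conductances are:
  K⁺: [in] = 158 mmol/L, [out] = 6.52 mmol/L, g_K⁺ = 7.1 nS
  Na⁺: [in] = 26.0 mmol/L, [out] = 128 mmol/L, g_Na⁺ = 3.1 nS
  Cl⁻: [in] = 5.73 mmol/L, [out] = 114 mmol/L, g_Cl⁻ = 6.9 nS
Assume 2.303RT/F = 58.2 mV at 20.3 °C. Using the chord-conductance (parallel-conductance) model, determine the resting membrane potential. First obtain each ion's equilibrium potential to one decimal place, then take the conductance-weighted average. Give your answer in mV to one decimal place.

-56.7 mV

E_K⁺ = (58.2/1)·log₁₀(6.52/158) = -80.6 mV
E_Na⁺ = (58.2/1)·log₁₀(128/26.0) = 40.3 mV
E_Cl⁻ = (58.2/-1)·log₁₀(114/5.73) = -75.6 mV
Vm = (Σ gᵢEᵢ)/(Σ gᵢ) = (7.1·-80.6 + 3.1·40.3 + 6.9·-75.6) / (7.1 + 3.1 + 6.9)
= -968.97 / 17.1 = -56.66 mV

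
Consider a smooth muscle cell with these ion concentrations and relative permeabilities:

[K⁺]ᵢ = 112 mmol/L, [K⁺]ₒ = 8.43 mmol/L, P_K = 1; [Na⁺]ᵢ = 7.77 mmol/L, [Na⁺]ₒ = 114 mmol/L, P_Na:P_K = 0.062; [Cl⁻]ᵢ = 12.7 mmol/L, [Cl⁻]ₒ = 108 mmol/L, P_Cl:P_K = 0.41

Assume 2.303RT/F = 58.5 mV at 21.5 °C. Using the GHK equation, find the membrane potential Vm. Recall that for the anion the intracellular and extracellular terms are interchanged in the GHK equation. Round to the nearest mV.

-51 mV

Vm = 58.5 · log₁₀[(Σ P·[cation]ₒ + Σ P·[anion]ᵢ) / (Σ P·[cation]ᵢ + Σ P·[anion]ₒ)]
Numerator = 1×8.43 + 0.062×114 + 0.41×12.7 = 20.7
Denominator = 1×112 + 0.062×7.77 + 0.41×108 = 156.8
Vm = 58.5 · log₁₀(0.13208) = 58.5 × (-0.8792) = -51.43 mV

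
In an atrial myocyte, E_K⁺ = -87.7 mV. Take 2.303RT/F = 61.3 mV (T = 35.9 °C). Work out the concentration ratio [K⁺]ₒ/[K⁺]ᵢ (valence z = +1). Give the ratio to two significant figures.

log₁₀([out]/[in]) = E·z/(61.3) = -87.7 × 1 / 61.3 = -1.4307
[out]/[in] = 10^(-1.4307) = 0.0371

0.037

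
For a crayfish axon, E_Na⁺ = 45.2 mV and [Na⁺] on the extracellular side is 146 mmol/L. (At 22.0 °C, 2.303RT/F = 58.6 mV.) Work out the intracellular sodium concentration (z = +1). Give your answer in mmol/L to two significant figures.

25 mmol/L

Nernst: E = (58.6/1) · log₁₀([out]/[in]), so log₁₀([out]/[in]) = 45.2 × 1 / 58.6 = 0.7713.
[out]/[in] = 10^(0.7713) = 5.907.
[in] = 146 / 5.907 = 24.72 mmol/L.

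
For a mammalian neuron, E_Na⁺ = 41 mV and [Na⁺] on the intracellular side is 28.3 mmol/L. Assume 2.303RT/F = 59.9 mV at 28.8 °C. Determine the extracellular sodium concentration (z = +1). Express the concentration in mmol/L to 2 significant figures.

Nernst: E = (59.9/1) · log₁₀([out]/[in]), so log₁₀([out]/[in]) = 41.0 × 1 / 59.9 = 0.6845.
[out]/[in] = 10^(0.6845) = 4.836.
[out] = 4.836 × 28.3 = 136.9 mmol/L.

140 mmol/L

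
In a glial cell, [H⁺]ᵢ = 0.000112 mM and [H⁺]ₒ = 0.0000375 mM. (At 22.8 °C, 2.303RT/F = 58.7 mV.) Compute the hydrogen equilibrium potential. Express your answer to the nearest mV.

E = (58.7/z) · log₁₀([H⁺]_out/[H⁺]_in) with z = +1.
= (58.7/1) · log₁₀(0.0000375/0.000112) = 58.70 · log₁₀(0.3348)
= 58.70 · (-0.4752) = -27.89 mV

-28 mV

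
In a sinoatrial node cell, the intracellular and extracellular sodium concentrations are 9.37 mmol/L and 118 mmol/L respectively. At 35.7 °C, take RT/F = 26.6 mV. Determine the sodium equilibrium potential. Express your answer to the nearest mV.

67 mV

E = (26.6/z) · ln([Na⁺]_out/[Na⁺]_in) with z = +1.
= (26.6/1) · ln(118/9.37) = 26.60 · ln(12.59)
= 26.60 · (2.5332) = 67.38 mV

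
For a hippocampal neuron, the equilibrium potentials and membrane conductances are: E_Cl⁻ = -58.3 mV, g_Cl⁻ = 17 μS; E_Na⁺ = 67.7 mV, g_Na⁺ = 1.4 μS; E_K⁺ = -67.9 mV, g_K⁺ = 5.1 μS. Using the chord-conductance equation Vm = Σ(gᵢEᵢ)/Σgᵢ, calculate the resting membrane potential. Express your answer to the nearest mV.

-53 mV

Σ gᵢEᵢ = 17·(-58.3) + 1.4·(67.7) + 5.1·(-67.9) = -1242.61
Σ gᵢ = 17 + 1.4 + 5.1 = 23.5
Vm = -1242.61 / 23.5 = -52.88 mV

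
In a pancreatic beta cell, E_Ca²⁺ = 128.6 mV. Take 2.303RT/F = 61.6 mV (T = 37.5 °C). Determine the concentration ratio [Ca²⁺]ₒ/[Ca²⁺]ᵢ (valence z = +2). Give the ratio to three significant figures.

log₁₀([out]/[in]) = E·z/(61.6) = 128.6 × 2 / 61.6 = 4.1753
[out]/[in] = 10^(4.1753) = 1.497e+04

15000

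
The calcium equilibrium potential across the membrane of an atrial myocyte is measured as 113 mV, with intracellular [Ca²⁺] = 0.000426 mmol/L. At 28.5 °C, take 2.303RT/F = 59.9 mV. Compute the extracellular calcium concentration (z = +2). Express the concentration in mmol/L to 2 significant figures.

2.5 mmol/L

Nernst: E = (59.9/2) · log₁₀([out]/[in]), so log₁₀([out]/[in]) = 113.0 × 2 / 59.9 = 3.7730.
[out]/[in] = 10^(3.7730) = 5929.
[out] = 5929 × 0.000426 = 2.526 mmol/L.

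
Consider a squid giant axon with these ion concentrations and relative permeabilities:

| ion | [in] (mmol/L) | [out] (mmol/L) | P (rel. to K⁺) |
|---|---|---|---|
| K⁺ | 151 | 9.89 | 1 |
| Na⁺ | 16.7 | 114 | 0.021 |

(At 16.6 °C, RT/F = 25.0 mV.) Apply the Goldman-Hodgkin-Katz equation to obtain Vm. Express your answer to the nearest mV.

-63 mV

Vm = 25.0 · ln[(Σ P·[cation]ₒ + Σ P·[anion]ᵢ) / (Σ P·[cation]ᵢ + Σ P·[anion]ₒ)]
Numerator = 1×9.89 + 0.021×114 = 12.28
Denominator = 1×151 + 0.021×16.7 = 151.4
Vm = 25.0 · ln(0.081162) = 25.0 × (-2.5113) = -62.78 mV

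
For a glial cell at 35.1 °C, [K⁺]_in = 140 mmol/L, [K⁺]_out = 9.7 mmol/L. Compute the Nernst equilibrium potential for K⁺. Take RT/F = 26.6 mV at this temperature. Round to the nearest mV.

-71 mV

E = (26.6/z) · ln([K⁺]_out/[K⁺]_in) with z = +1.
= (26.6/1) · ln(9.7/140) = 26.60 · ln(0.06929)
= 26.60 · (-2.6695) = -71.01 mV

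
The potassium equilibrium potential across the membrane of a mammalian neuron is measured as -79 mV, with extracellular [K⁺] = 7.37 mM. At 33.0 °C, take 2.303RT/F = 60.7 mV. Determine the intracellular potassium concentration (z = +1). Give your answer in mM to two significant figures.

150 mM

Nernst: E = (60.7/1) · log₁₀([out]/[in]), so log₁₀([out]/[in]) = -79.0 × 1 / 60.7 = -1.3015.
[out]/[in] = 10^(-1.3015) = 0.04995.
[in] = 7.37 / 0.04995 = 147.6 mM.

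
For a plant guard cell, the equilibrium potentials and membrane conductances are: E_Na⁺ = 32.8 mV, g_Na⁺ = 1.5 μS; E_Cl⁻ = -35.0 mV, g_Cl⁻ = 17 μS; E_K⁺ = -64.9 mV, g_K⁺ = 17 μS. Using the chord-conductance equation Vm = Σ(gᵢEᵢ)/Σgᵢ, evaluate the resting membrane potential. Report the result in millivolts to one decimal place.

Σ gᵢEᵢ = 1.5·(32.8) + 17·(-35.0) + 17·(-64.9) = -1649.10
Σ gᵢ = 1.5 + 17 + 17 = 35.5
Vm = -1649.10 / 35.5 = -46.45 mV

-46.5 mV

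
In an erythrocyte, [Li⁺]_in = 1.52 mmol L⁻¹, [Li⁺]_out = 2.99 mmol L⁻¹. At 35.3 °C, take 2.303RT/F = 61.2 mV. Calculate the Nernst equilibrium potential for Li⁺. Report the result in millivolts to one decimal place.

E = (61.2/z) · log₁₀([Li⁺]_out/[Li⁺]_in) with z = +1.
= (61.2/1) · log₁₀(2.99/1.52) = 61.20 · log₁₀(1.967)
= 61.20 · (0.2938) = 17.98 mV

18.0 mV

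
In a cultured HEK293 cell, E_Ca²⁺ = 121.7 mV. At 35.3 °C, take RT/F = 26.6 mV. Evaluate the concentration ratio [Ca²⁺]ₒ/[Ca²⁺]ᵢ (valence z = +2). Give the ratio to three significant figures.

ln([out]/[in]) = E·z/(26.6) = 121.7 × 2 / 26.6 = 9.1504
[out]/[in] = e^(9.1504) = 9418

9420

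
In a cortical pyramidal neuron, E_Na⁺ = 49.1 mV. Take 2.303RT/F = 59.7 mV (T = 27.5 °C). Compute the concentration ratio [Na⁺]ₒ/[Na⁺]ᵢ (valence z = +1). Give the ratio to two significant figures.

log₁₀([out]/[in]) = E·z/(59.7) = 49.1 × 1 / 59.7 = 0.8224
[out]/[in] = 10^(0.8224) = 6.644

6.6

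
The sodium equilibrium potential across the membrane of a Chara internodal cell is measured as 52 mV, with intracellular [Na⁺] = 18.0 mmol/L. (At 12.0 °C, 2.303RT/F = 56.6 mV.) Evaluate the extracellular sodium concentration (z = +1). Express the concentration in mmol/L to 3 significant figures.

149 mmol/L

Nernst: E = (56.6/1) · log₁₀([out]/[in]), so log₁₀([out]/[in]) = 52.0 × 1 / 56.6 = 0.9187.
[out]/[in] = 10^(0.9187) = 8.293.
[out] = 8.293 × 18.0 = 149.3 mmol/L.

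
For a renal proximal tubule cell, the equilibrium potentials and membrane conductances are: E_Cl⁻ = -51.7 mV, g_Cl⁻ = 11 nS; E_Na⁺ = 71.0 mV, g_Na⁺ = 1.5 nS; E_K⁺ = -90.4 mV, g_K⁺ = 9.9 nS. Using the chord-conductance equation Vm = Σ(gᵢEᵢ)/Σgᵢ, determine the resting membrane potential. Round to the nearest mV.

Σ gᵢEᵢ = 11·(-51.7) + 1.5·(71.0) + 9.9·(-90.4) = -1357.16
Σ gᵢ = 11 + 1.5 + 9.9 = 22.4
Vm = -1357.16 / 22.4 = -60.59 mV

-61 mV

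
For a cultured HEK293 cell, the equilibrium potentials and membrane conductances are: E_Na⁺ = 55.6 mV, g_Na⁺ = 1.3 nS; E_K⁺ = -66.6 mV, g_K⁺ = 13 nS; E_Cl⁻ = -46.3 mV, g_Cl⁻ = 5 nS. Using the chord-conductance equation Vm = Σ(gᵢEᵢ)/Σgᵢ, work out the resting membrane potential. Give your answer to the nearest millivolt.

-53 mV

Σ gᵢEᵢ = 1.3·(55.6) + 13·(-66.6) + 5·(-46.3) = -1025.02
Σ gᵢ = 1.3 + 13 + 5 = 19.3
Vm = -1025.02 / 19.3 = -53.11 mV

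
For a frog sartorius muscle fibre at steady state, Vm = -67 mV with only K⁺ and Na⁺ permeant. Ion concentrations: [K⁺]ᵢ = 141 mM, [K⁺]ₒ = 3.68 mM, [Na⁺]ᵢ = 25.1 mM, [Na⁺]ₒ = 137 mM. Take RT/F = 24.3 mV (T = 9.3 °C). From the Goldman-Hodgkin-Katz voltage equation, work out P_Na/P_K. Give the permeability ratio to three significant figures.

0.0389

Let α = P_Na/P_K. GHK: Vm = 24.3·ln[(Kₒ + α·Naₒ)/(Kᵢ + α·Naᵢ)].
e^(Vm/24.3) = e^(-67.0/24.3) = 0.063469
So 0.063469·(Kᵢ + α·Naᵢ) = Kₒ + α·Naₒ → α = (0.063469·141.0 − 3.68) / (137.0 − 0.063469·25.1)
α = (8.949 − 3.68) / (137.0 − 1.593) = 5.269/135.4 = 0.03891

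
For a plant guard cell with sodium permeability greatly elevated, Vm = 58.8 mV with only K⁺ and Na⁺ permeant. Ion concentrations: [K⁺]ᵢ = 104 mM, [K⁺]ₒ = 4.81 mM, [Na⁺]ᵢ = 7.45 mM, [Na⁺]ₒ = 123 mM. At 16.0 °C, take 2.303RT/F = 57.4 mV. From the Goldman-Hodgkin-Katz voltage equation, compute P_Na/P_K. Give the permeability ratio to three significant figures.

24.8

Let α = P_Na/P_K. GHK: Vm = 57.4·log₁₀[(Kₒ + α·Naₒ)/(Kᵢ + α·Naᵢ)].
10^(Vm/57.4) = 10^(58.8/57.4) = 10.578
So 10.578·(Kᵢ + α·Naᵢ) = Kₒ + α·Naₒ → α = (10.578·104.0 − 4.81) / (123.0 − 10.578·7.45)
α = (1100 − 4.81) / (123.0 − 78.8) = 1095/44.2 = 24.78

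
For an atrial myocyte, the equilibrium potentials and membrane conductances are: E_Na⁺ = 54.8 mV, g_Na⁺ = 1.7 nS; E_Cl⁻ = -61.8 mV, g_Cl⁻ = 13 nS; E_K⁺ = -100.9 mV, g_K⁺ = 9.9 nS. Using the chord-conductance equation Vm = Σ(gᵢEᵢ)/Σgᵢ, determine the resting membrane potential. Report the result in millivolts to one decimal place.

Σ gᵢEᵢ = 1.7·(54.8) + 13·(-61.8) + 9.9·(-100.9) = -1709.15
Σ gᵢ = 1.7 + 13 + 9.9 = 24.6
Vm = -1709.15 / 24.6 = -69.48 mV

-69.5 mV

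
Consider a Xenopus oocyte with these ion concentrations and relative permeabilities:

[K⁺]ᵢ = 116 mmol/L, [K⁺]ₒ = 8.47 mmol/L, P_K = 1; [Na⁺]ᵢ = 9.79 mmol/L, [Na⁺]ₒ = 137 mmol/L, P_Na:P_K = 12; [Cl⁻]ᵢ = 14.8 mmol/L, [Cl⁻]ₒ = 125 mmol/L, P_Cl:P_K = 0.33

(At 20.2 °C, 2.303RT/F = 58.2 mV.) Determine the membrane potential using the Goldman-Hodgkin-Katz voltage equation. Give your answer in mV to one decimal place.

Vm = 58.2 · log₁₀[(Σ P·[cation]ₒ + Σ P·[anion]ᵢ) / (Σ P·[cation]ᵢ + Σ P·[anion]ₒ)]
Numerator = 1×8.47 + 12×137 + 0.33×14.8 = 1657
Denominator = 1×116 + 12×9.79 + 0.33×125 = 274.7
Vm = 58.2 · log₁₀(6.0327) = 58.2 × (0.7805) = 45.43 mV

45.4 mV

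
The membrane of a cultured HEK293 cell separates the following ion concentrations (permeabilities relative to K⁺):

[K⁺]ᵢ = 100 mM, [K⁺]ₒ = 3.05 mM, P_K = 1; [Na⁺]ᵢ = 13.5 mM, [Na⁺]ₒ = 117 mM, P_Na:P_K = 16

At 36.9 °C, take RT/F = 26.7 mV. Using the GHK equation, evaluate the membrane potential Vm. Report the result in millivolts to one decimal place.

Vm = 26.7 · ln[(Σ P·[cation]ₒ + Σ P·[anion]ᵢ) / (Σ P·[cation]ᵢ + Σ P·[anion]ₒ)]
Numerator = 1×3.05 + 16×117 = 1875
Denominator = 1×100 + 16×13.5 = 316
Vm = 26.7 · ln(5.9337) = 26.7 × (1.7806) = 47.54 mV

47.5 mV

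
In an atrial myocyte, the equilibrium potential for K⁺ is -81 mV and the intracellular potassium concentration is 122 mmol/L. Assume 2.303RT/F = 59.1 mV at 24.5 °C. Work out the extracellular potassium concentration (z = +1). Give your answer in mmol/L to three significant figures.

Nernst: E = (59.1/1) · log₁₀([out]/[in]), so log₁₀([out]/[in]) = -81.0 × 1 / 59.1 = -1.3706.
[out]/[in] = 10^(-1.3706) = 0.0426.
[out] = 0.0426 × 122 = 5.198 mmol/L.

5.20 mmol/L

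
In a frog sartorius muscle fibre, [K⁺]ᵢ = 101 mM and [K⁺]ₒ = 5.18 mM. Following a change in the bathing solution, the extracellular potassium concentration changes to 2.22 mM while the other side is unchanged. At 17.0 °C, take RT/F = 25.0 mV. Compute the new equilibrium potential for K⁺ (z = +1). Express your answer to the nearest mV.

After the shift: [K⁺]_out = 2.22, [K⁺]_in = 101 mM.
E_new = (25.0/1)·ln(2.22/101) = 25.00 · (-3.8176) = -95.44 mV

-95 mV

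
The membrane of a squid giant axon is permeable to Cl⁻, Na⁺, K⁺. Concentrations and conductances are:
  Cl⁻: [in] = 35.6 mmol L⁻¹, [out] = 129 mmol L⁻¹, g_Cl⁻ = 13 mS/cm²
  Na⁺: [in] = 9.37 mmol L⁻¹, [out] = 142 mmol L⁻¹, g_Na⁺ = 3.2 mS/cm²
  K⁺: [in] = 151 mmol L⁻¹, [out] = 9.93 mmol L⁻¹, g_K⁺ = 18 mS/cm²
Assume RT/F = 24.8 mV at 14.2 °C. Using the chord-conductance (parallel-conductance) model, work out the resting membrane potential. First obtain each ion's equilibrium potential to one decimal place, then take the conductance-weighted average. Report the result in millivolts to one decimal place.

-41.3 mV

E_Cl⁻ = (24.8/-1)·ln(129/35.6) = -31.9 mV
E_Na⁺ = (24.8/1)·ln(142/9.37) = 67.4 mV
E_K⁺ = (24.8/1)·ln(9.93/151) = -67.5 mV
Vm = (Σ gᵢEᵢ)/(Σ gᵢ) = (13·-31.9 + 3.2·67.4 + 18·-67.5) / (13 + 3.2 + 18)
= -1414.02 / 34.2 = -41.35 mV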